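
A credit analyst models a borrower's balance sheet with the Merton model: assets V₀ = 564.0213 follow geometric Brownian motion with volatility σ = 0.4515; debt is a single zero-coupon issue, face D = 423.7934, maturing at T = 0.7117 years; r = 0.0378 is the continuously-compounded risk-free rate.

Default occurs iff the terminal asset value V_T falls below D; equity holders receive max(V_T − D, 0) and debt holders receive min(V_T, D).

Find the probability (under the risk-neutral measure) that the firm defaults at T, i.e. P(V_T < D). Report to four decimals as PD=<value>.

PD=0.2641

d₁ = [ln(V₀/D) + (r + σ²/2)T] / (σ√T)
   = [ln(564.0213/423.7934) + (0.0378 + 0.5·0.4515²)·0.7117] / (0.4515·√0.7117)
   = [0.285846 + 0.099443] / 0.380896 = 1.011534
d₂ = d₁ − σ√T = 1.011534 − 0.380896 = 0.630638
risk-neutral PD = N(−d₂) = N(-0.630638) = 0.264139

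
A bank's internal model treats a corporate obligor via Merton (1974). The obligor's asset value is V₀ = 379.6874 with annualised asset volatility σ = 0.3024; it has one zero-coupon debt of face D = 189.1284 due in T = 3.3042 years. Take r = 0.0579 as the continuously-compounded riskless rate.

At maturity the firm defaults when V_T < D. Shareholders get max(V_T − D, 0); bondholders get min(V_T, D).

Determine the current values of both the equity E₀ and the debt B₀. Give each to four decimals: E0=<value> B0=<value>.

d₁ = [ln(V₀/D) + (r + σ²/2)T] / (σ√T)
   = [ln(379.6874/189.1284) + (0.0579 + 0.5·0.3024²)·3.3042] / (0.3024·√3.3042)
   = [0.696922 + 0.342391] / 0.549686 = 1.890738
d₂ = d₁ − σ√T = 1.890738 − 0.549686 = 1.341052
N(d₁) = 0.970670,  N(d₂) = 0.910048,  e^(−rT) = 0.825874
E₀ = V₀·N(d₁) − D·e^(−rT)·N(d₂)
   = 379.6874·0.970670 − 189.1284·0.825874·0.910048 = 226.405224
B₀ = V₀ − E₀ = 379.6874 − 226.405224 = 153.282176

E0=226.4052 B0=153.2822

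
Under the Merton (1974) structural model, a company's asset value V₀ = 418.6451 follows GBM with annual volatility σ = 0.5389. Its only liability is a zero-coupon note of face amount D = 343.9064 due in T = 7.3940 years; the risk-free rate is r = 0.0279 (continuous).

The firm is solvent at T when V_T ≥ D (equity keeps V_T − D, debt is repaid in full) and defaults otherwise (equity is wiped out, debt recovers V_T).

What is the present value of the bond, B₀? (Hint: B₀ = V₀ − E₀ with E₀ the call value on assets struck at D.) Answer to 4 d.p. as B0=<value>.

B0=156.1850

d₁ = [ln(V₀/D) + (r + σ²/2)T] / (σ√T)
   = [ln(418.6451/343.9064) + (0.0279 + 0.5·0.5389²)·7.3940] / (0.5389·√7.3940)
   = [0.196654 + 1.279950] / 1.465372 = 1.007665
d₂ = d₁ − σ√T = 1.007665 − 1.465372 = -0.457707
N(d₁) = 0.843192,  N(d₂) = 0.323581,  e^(−rT) = 0.813595
E₀ = V₀·N(d₁) − D·e^(−rT)·N(d₂)
   = 418.6451·0.843192 − 343.9064·0.813595·0.323581 = 262.460082
B₀ = V₀ − E₀ = 418.6451 − 262.460082 = 156.185018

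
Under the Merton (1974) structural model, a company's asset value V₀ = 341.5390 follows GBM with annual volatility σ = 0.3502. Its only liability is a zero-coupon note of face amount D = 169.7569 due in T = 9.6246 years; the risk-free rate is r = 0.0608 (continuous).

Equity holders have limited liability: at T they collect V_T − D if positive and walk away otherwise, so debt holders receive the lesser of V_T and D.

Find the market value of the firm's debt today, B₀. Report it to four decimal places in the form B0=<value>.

B0=84.2590

d₁ = [ln(V₀/D) + (r + σ²/2)T] / (σ√T)
   = [ln(341.5390/169.7569) + (0.0608 + 0.5·0.3502²)·9.6246] / (0.3502·√9.6246)
   = [0.699094 + 1.175356] / 1.086444 = 1.725308
d₂ = d₁ − σ√T = 1.725308 − 1.086444 = 0.638863
N(d₁) = 0.957764,  N(d₂) = 0.738544,  e^(−rT) = 0.557008
E₀ = V₀·N(d₁) − D·e^(−rT)·N(d₂)
   = 341.5390·0.957764 − 169.7569·0.557008·0.738544 = 257.280015
B₀ = V₀ − E₀ = 341.5390 − 257.280015 = 84.258985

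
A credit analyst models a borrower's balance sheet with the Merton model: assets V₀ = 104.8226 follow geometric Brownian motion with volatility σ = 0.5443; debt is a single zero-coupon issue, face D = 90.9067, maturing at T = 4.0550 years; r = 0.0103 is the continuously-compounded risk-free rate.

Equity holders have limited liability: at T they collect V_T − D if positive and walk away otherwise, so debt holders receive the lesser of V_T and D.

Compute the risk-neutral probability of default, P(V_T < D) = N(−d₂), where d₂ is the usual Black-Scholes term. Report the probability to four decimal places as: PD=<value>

PD=0.6480

d₁ = [ln(V₀/D) + (r + σ²/2)T] / (σ√T)
   = [ln(104.8226/90.9067) + (0.0103 + 0.5·0.5443²)·4.0550] / (0.5443·√4.0550)
   = [0.142436 + 0.642439] / 1.096059 = 0.716088
d₂ = d₁ − σ√T = 0.716088 − 1.096059 = -0.379971
risk-neutral PD = N(−d₂) = N(0.379971) = 0.648016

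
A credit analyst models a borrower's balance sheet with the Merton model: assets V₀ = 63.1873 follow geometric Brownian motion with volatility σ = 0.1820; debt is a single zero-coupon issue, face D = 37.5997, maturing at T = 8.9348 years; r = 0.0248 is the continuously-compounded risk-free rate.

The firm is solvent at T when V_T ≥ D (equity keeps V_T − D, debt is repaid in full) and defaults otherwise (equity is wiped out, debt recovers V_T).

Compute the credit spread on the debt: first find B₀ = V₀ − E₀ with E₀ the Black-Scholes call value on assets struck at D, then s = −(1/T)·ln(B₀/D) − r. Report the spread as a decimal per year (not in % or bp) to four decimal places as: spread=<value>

spread=0.0035

d₁ = [ln(V₀/D) + (r + σ²/2)T] / (σ√T)
   = [ln(63.1873/37.5997) + (0.0248 + 0.5·0.1820²)·8.9348] / (0.1820·√8.9348)
   = [0.519107 + 0.369561] / 0.544019 = 1.633526
d₂ = d₁ − σ√T = 1.633526 − 0.544019 = 1.089507
N(d₁) = 0.948821,  N(d₂) = 0.862035,  e^(−rT) = 0.801249
E₀ = V₀·N(d₁) − D·e^(−rT)·N(d₂)
   = 63.1873·0.948821 − 37.5997·0.801249·0.862035 = 33.983126
B₀ = V₀ − E₀ = 63.1873 − 33.983126 = 29.204174
spread = −(1/T)·ln(B₀/D) − r = −(1/8.9348)·ln(29.204174/37.5997) − 0.0248 = 0.00348093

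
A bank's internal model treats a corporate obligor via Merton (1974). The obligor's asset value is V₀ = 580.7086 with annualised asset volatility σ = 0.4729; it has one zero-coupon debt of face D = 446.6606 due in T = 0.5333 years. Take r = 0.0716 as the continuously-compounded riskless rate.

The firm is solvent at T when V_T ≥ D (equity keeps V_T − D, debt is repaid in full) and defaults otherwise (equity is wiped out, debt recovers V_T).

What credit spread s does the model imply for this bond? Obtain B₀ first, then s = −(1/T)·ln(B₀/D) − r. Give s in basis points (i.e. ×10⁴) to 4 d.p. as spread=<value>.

spread=807.5151

d₁ = [ln(V₀/D) + (r + σ²/2)T] / (σ√T)
   = [ln(580.7086/446.6606) + (0.0716 + 0.5·0.4729²)·0.5333] / (0.4729·√0.5333)
   = [0.262450 + 0.097816] / 0.345347 = 1.043203
d₂ = d₁ − σ√T = 1.043203 − 0.345347 = 0.697856
N(d₁) = 0.851573,  N(d₂) = 0.757366,  e^(−rT) = 0.962536
E₀ = V₀·N(d₁) − D·e^(−rT)·N(d₂)
   = 580.7086·0.851573 − 446.6606·0.962536·0.757366 = 168.903590
B₀ = V₀ − E₀ = 580.7086 − 168.903590 = 411.805010
spread = −(1/T)·ln(B₀/D) − r = −(1/0.5333)·ln(411.805010/446.6606) − 0.0716 = 0.08075151
in basis points: 0.08075151 × 10⁴ = 807.5151 bp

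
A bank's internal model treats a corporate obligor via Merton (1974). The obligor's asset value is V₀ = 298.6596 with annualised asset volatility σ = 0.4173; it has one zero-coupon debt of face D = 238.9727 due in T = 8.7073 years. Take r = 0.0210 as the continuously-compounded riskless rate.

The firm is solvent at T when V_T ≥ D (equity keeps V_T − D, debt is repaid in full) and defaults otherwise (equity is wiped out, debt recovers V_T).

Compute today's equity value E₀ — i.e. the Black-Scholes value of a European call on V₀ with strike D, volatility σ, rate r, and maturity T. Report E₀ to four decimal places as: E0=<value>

d₁ = [ln(V₀/D) + (r + σ²/2)T] / (σ√T)
   = [ln(298.6596/238.9727) + (0.0210 + 0.5·0.4173²)·8.7073] / (0.4173·√8.7073)
   = [0.222955 + 0.940995] / 1.231374 = 0.945245
d₂ = d₁ − σ√T = 0.945245 − 1.231374 = -0.286130
N(d₁) = 0.827733,  N(d₂) = 0.387389,  e^(−rT) = 0.832890
E₀ = V₀·N(d₁) − D·e^(−rT)·N(d₂)
   = 298.6596·0.827733 − 238.9727·0.832890·0.387389 = 170.105186

E0=170.1052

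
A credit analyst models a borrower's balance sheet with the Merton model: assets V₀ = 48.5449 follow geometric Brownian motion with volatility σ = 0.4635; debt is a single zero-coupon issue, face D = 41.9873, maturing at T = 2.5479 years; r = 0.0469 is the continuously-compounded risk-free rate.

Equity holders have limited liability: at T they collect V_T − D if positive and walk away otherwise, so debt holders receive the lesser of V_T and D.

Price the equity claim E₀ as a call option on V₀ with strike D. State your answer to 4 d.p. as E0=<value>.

d₁ = [ln(V₀/D) + (r + σ²/2)T] / (σ√T)
   = [ln(48.5449/41.9873) + (0.0469 + 0.5·0.4635²)·2.5479] / (0.4635·√2.5479)
   = [0.145122 + 0.393182] / 0.739845 = 0.727590
d₂ = d₁ − σ√T = 0.727590 − 0.739845 = -0.012255
N(d₁) = 0.766568,  N(d₂) = 0.495111,  e^(−rT) = 0.887367
E₀ = V₀·N(d₁) − D·e^(−rT)·N(d₂)
   = 48.5449·0.766568 − 41.9873·0.887367·0.495111 = 18.766034

E0=18.7660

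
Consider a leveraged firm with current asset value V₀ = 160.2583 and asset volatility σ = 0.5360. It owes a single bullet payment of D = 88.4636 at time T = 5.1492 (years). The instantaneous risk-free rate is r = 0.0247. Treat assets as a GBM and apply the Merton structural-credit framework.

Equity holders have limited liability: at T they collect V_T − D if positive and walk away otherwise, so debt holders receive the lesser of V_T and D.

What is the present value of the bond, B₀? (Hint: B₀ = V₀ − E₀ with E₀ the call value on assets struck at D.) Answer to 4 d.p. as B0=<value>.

d₁ = [ln(V₀/D) + (r + σ²/2)T] / (σ√T)
   = [ln(160.2583/88.4636) + (0.0247 + 0.5·0.5360²)·5.1492] / (0.5360·√5.1492)
   = [0.594196 + 0.866858] / 1.216283 = 1.201244
d₂ = d₁ − σ√T = 1.201244 − 1.216283 = -0.015039
N(d₁) = 0.885172,  N(d₂) = 0.494001,  e^(−rT) = 0.880571
E₀ = V₀·N(d₁) − D·e^(−rT)·N(d₂)
   = 160.2583·0.885172 − 88.4636·0.880571·0.494001 = 103.374247
B₀ = V₀ − E₀ = 160.2583 − 103.374247 = 56.884053

B0=56.8841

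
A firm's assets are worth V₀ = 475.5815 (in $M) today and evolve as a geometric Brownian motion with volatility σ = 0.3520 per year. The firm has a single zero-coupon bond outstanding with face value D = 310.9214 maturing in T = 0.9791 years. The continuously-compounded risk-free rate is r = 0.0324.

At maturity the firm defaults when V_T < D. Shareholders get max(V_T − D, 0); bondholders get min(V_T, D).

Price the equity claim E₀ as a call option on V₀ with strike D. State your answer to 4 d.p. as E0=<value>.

E0=180.1667

d₁ = [ln(V₀/D) + (r + σ²/2)T] / (σ√T)
   = [ln(475.5815/310.9214) + (0.0324 + 0.5·0.3520²)·0.9791] / (0.3520·√0.9791)
   = [0.424998 + 0.092380] / 0.348302 = 1.485429
d₂ = d₁ − σ√T = 1.485429 − 0.348302 = 1.137127
N(d₁) = 0.931285,  N(d₂) = 0.872257,  e^(−rT) = 0.968775
E₀ = V₀·N(d₁) − D·e^(−rT)·N(d₂)
   = 475.5815·0.931285 − 310.9214·0.968775·0.872257 = 180.166700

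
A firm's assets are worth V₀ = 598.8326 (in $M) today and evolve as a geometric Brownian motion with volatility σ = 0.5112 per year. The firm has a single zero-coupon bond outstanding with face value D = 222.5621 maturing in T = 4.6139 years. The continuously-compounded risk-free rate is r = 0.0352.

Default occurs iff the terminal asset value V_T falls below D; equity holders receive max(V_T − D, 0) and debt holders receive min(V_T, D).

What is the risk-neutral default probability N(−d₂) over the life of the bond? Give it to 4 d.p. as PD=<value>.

PD=0.3084

d₁ = [ln(V₀/D) + (r + σ²/2)T] / (σ√T)
   = [ln(598.8326/222.5621) + (0.0352 + 0.5·0.5112²)·4.6139] / (0.5112·√4.6139)
   = [0.989776 + 0.765274] / 1.098057 = 1.598323
d₂ = d₁ − σ√T = 1.598323 − 1.098057 = 0.500266
risk-neutral PD = N(−d₂) = N(-0.500266) = 0.308444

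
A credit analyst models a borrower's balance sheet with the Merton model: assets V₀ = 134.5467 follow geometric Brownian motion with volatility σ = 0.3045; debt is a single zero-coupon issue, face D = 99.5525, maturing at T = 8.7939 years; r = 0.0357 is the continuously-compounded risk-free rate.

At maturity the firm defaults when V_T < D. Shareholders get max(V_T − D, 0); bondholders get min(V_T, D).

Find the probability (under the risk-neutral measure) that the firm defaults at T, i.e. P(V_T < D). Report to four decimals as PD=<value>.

d₁ = [ln(V₀/D) + (r + σ²/2)T] / (σ√T)
   = [ln(134.5467/99.5525) + (0.0357 + 0.5·0.3045²)·8.7939] / (0.3045·√8.7939)
   = [0.301226 + 0.721629] / 0.902980 = 1.132755
d₂ = d₁ − σ√T = 1.132755 − 0.902980 = 0.229775
risk-neutral PD = N(−d₂) = N(-0.229775) = 0.409133

PD=0.4091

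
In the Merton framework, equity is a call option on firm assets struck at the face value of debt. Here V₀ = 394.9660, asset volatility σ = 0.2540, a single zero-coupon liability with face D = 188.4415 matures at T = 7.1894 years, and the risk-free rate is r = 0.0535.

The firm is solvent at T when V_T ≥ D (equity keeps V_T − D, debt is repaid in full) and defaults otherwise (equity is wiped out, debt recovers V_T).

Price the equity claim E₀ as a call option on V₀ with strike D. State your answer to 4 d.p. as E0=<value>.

d₁ = [ln(V₀/D) + (r + σ²/2)T] / (σ√T)
   = [ln(394.9660/188.4415) + (0.0535 + 0.5·0.2540²)·7.1894] / (0.2540·√7.1894)
   = [0.740012 + 0.616549] / 0.681052 = 1.991862
d₂ = d₁ − σ√T = 1.991862 − 0.681052 = 1.310810
N(d₁) = 0.976807,  N(d₂) = 0.905039,  e^(−rT) = 0.680700
E₀ = V₀·N(d₁) − D·e^(−rT)·N(d₂)
   = 394.9660·0.976807 − 188.4415·0.680700·0.905039 = 269.714143

E0=269.7141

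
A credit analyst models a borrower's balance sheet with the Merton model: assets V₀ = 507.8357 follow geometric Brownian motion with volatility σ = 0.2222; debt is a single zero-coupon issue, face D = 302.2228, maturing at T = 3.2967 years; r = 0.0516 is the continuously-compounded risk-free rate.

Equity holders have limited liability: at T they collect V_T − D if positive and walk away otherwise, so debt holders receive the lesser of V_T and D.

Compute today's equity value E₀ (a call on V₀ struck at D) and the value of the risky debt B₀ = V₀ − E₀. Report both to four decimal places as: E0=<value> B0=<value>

d₁ = [ln(V₀/D) + (r + σ²/2)T] / (σ√T)
   = [ln(507.8357/302.2228) + (0.0516 + 0.5·0.2222²)·3.2967] / (0.2222·√3.2967)
   = [0.518993 + 0.251493] / 0.403444 = 1.909772
d₂ = d₁ − σ√T = 1.909772 − 0.403444 = 1.506327
N(d₁) = 0.971919,  N(d₂) = 0.934008,  e^(−rT) = 0.843572
E₀ = V₀·N(d₁) − D·e^(−rT)·N(d₂)
   = 507.8357·0.971919 − 302.2228·0.843572·0.934008 = 255.452585
B₀ = V₀ − E₀ = 507.8357 − 255.452585 = 252.383115

E0=255.4526 B0=252.3831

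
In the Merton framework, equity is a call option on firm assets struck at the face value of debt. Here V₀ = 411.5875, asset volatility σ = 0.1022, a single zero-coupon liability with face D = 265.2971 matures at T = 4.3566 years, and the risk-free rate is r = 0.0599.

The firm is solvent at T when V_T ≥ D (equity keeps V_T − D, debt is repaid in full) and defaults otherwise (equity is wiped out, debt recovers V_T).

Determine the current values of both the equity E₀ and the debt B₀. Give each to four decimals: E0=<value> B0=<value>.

d₁ = [ln(V₀/D) + (r + σ²/2)T] / (σ√T)
   = [ln(411.5875/265.2971) + (0.0599 + 0.5·0.1022²)·4.3566] / (0.1022·√4.3566)
   = [0.439171 + 0.283712] / 0.213317 = 3.388782
d₂ = d₁ − σ√T = 3.388782 − 0.213317 = 3.175466
N(d₁) = 0.999649,  N(d₂) = 0.999252,  e^(−rT) = 0.770311
E₀ = V₀·N(d₁) − D·e^(−rT)·N(d₂)
   = 411.5875·0.999649 − 265.2971·0.770311·0.999252 = 207.234485
B₀ = V₀ − E₀ = 411.5875 − 207.234485 = 204.353015

E0=207.2345 B0=204.3530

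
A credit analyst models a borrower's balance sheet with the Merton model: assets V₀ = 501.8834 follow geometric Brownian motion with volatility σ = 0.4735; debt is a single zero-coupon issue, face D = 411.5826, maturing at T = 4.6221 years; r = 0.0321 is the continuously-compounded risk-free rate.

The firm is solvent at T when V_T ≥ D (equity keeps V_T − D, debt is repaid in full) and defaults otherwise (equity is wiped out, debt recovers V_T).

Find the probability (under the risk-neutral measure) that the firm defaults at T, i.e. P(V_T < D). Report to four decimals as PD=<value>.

PD=0.5669

d₁ = [ln(V₀/D) + (r + σ²/2)T] / (σ√T)
   = [ln(501.8834/411.5826) + (0.0321 + 0.5·0.4735²)·4.6221] / (0.4735·√4.6221)
   = [0.198358 + 0.666512] / 1.017981 = 0.849594
d₂ = d₁ − σ√T = 0.849594 − 1.017981 = -0.168387
risk-neutral PD = N(−d₂) = N(0.168387) = 0.566861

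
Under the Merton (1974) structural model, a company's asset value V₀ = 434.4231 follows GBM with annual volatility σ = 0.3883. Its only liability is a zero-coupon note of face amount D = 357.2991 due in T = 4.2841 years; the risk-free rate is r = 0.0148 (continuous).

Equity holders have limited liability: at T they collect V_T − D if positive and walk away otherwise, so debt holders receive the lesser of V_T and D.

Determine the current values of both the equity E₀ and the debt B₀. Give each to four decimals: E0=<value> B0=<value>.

d₁ = [ln(V₀/D) + (r + σ²/2)T] / (σ√T)
   = [ln(434.4231/357.2991) + (0.0148 + 0.5·0.3883²)·4.2841] / (0.3883·√4.2841)
   = [0.195446 + 0.386376] / 0.803706 = 0.723924
d₂ = d₁ − σ√T = 0.723924 − 0.803706 = -0.079782
N(d₁) = 0.765444,  N(d₂) = 0.468205,  e^(−rT) = 0.938564
E₀ = V₀·N(d₁) − D·e^(−rT)·N(d₂)
   = 434.4231·0.765444 − 357.2991·0.938564·0.468205 = 175.514783
B₀ = V₀ − E₀ = 434.4231 − 175.514783 = 258.908317

E0=175.5148 B0=258.9083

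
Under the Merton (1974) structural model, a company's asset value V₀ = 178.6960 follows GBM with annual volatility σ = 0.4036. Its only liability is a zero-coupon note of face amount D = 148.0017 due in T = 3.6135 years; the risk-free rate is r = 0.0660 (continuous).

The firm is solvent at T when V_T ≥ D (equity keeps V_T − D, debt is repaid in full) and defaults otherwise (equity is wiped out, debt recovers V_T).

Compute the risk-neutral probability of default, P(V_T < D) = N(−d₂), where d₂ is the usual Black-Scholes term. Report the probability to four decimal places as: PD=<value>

d₁ = [ln(V₀/D) + (r + σ²/2)T] / (σ√T)
   = [ln(178.6960/148.0017) + (0.0660 + 0.5·0.4036²)·3.6135] / (0.4036·√3.6135)
   = [0.188462 + 0.532798] / 0.767212 = 0.940106
d₂ = d₁ − σ√T = 0.940106 − 0.767212 = 0.172894
risk-neutral PD = N(−d₂) = N(-0.172894) = 0.431367

PD=0.4314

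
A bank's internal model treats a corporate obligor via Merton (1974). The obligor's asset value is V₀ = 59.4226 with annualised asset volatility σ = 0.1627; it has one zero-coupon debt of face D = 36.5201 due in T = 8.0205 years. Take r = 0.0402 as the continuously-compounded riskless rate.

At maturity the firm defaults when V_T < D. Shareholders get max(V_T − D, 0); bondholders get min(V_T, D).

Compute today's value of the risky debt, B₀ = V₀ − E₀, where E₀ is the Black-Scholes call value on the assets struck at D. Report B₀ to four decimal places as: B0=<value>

B0=26.1697

d₁ = [ln(V₀/D) + (r + σ²/2)T] / (σ√T)
   = [ln(59.4226/36.5201) + (0.0402 + 0.5·0.1627²)·8.0205] / (0.1627·√8.0205)
   = [0.486812 + 0.428581] / 0.460774 = 1.986639
d₂ = d₁ − σ√T = 1.986639 − 0.460774 = 1.525865
N(d₁) = 0.976519,  N(d₂) = 0.936478,  e^(−rT) = 0.724391
E₀ = V₀·N(d₁) − D·e^(−rT)·N(d₂)
   = 59.4226·0.976519 − 36.5201·0.724391·0.936478 = 33.252915
B₀ = V₀ − E₀ = 59.4226 − 33.252915 = 26.169685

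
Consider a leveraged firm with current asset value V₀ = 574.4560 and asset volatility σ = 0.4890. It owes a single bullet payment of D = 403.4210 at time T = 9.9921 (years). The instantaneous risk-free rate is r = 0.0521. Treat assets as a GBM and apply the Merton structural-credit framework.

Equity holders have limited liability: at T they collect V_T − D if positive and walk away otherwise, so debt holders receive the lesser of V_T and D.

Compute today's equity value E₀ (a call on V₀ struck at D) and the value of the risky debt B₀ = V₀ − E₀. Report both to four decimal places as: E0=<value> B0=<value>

E0=422.3708 B0=152.0852

d₁ = [ln(V₀/D) + (r + σ²/2)T] / (σ√T)
   = [ln(574.4560/403.4210) + (0.0521 + 0.5·0.4890²)·9.9921] / (0.4890·√9.9921)
   = [0.353443 + 1.715249] / 1.545743 = 1.338316
d₂ = d₁ − σ√T = 1.338316 − 1.545743 = -0.207427
N(d₁) = 0.909603,  N(d₂) = 0.417838,  e^(−rT) = 0.594171
E₀ = V₀·N(d₁) − D·e^(−rT)·N(d₂)
   = 574.4560·0.909603 − 403.4210·0.594171·0.417838 = 422.370815
B₀ = V₀ − E₀ = 574.4560 − 422.370815 = 152.085185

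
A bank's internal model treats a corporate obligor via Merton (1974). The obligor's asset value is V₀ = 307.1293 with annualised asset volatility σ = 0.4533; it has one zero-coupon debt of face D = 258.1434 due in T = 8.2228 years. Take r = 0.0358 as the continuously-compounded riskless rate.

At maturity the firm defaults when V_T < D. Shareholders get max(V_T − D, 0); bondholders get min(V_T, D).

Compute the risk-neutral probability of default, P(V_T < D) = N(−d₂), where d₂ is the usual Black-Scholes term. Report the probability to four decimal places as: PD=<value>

PD=0.6140

d₁ = [ln(V₀/D) + (r + σ²/2)T] / (σ√T)
   = [ln(307.1293/258.1434) + (0.0358 + 0.5·0.4533²)·8.2228] / (0.4533·√8.2228)
   = [0.173754 + 1.139190] / 1.299857 = 1.010068
d₂ = d₁ − σ√T = 1.010068 − 1.299857 = -0.289789
risk-neutral PD = N(−d₂) = N(0.289789) = 0.614011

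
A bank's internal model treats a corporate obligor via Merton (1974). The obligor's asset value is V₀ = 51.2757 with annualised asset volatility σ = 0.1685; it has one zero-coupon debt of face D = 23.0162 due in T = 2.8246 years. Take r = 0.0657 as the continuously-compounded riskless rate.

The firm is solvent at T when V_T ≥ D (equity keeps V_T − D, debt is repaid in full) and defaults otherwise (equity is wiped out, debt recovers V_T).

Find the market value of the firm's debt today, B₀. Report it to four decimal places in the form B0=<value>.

d₁ = [ln(V₀/D) + (r + σ²/2)T] / (σ√T)
   = [ln(51.2757/23.0162) + (0.0657 + 0.5·0.1685²)·2.8246] / (0.1685·√2.8246)
   = [0.801019 + 0.225675] / 0.283190 = 3.625453
d₂ = d₁ − σ√T = 3.625453 − 0.283190 = 3.342263
N(d₁) = 0.999856,  N(d₂) = 0.999585,  e^(−rT) = 0.830626
E₀ = V₀·N(d₁) − D·e^(−rT)·N(d₂)
   = 51.2757·0.999856 − 23.0162·0.830626·0.999585 = 32.158405
B₀ = V₀ − E₀ = 51.2757 − 32.158405 = 19.117295

B0=19.1173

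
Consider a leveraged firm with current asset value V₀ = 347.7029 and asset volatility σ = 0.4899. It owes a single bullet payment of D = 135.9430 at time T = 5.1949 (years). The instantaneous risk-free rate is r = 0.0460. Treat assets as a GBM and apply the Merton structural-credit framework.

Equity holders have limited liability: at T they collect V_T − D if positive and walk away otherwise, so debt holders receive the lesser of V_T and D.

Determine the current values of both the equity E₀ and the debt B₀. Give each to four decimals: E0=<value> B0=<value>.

d₁ = [ln(V₀/D) + (r + σ²/2)T] / (σ√T)
   = [ln(347.7029/135.9430) + (0.0460 + 0.5·0.4899²)·5.1949] / (0.4899·√5.1949)
   = [0.939113 + 0.862359] / 1.116596 = 1.613360
d₂ = d₁ − σ√T = 1.613360 − 1.116596 = 0.496764
N(d₁) = 0.946667,  N(d₂) = 0.690322,  e^(−rT) = 0.787442
E₀ = V₀·N(d₁) − D·e^(−rT)·N(d₂)
   = 347.7029·0.946667 − 135.9430·0.787442·0.690322 = 255.261707
B₀ = V₀ − E₀ = 347.7029 − 255.261707 = 92.441193

E0=255.2617 B0=92.4412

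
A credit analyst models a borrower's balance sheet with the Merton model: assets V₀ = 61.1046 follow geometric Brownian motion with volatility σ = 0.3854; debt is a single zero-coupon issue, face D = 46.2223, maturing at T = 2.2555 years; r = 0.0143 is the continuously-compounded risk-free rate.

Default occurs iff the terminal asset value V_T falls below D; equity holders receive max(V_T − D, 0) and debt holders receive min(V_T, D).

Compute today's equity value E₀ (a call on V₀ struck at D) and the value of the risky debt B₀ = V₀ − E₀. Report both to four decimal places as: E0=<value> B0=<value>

E0=21.8680 B0=39.2366

d₁ = [ln(V₀/D) + (r + σ²/2)T] / (σ√T)
   = [ln(61.1046/46.2223) + (0.0143 + 0.5·0.3854²)·2.2555] / (0.3854·√2.2555)
   = [0.279125 + 0.199762] / 0.578806 = 0.827370
d₂ = d₁ − σ√T = 0.827370 − 0.578806 = 0.248564
N(d₁) = 0.795986,  N(d₂) = 0.598151,  e^(−rT) = 0.968261
E₀ = V₀·N(d₁) − D·e^(−rT)·N(d₂)
   = 61.1046·0.795986 − 46.2223·0.968261·0.598151 = 21.868032
B₀ = V₀ − E₀ = 61.1046 − 21.868032 = 39.236568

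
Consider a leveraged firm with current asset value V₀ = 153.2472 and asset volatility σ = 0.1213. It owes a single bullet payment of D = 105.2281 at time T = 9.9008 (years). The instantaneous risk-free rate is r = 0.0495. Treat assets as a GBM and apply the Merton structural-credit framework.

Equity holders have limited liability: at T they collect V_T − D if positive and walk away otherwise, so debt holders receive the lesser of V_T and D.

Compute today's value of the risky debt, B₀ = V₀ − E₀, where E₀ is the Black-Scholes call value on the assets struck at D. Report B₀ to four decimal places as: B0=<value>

B0=64.3099

d₁ = [ln(V₀/D) + (r + σ²/2)T] / (σ√T)
   = [ln(153.2472/105.2281) + (0.0495 + 0.5·0.1213²)·9.9008] / (0.1213·√9.9008)
   = [0.375922 + 0.562928] / 0.381677 = 2.459803
d₂ = d₁ − σ√T = 2.459803 − 0.381677 = 2.078126
N(d₁) = 0.993049,  N(d₂) = 0.981151,  e^(−rT) = 0.612572
E₀ = V₀·N(d₁) − D·e^(−rT)·N(d₂)
   = 153.2472·0.993049 − 105.2281·0.612572·0.981151 = 88.937288
B₀ = V₀ − E₀ = 153.2472 − 88.937288 = 64.309912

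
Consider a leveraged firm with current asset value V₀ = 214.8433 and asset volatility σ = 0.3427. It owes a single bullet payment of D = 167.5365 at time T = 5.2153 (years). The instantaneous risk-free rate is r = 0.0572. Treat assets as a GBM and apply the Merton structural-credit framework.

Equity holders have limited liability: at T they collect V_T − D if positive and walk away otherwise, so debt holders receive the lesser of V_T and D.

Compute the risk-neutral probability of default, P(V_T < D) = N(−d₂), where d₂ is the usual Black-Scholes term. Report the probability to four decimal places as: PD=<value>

d₁ = [ln(V₀/D) + (r + σ²/2)T] / (σ√T)
   = [ln(214.8433/167.5365) + (0.0572 + 0.5·0.3427²)·5.2153] / (0.3427·√5.2153)
   = [0.248708 + 0.604566] / 0.782625 = 1.090272
d₂ = d₁ − σ√T = 1.090272 − 0.782625 = 0.307646
risk-neutral PD = N(−d₂) = N(-0.307646) = 0.379176

PD=0.3792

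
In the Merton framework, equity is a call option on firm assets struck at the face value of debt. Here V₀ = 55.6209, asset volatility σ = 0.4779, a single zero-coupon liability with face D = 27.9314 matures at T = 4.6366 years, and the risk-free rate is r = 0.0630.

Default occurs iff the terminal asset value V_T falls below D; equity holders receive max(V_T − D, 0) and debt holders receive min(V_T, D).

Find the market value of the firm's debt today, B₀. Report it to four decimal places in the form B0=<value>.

d₁ = [ln(V₀/D) + (r + σ²/2)T] / (σ√T)
   = [ln(55.6209/27.9314) + (0.0630 + 0.5·0.4779²)·4.6366] / (0.4779·√4.6366)
   = [0.688808 + 0.821579] / 1.029051 = 1.467747
d₂ = d₁ − σ√T = 1.467747 − 1.029051 = 0.438696
N(d₁) = 0.928913,  N(d₂) = 0.669559,  e^(−rT) = 0.746690
E₀ = V₀·N(d₁) − D·e^(−rT)·N(d₂)
   = 55.6209·0.928913 − 27.9314·0.746690·0.669559 = 37.702625
B₀ = V₀ − E₀ = 55.6209 − 37.702625 = 17.918275

B0=17.9183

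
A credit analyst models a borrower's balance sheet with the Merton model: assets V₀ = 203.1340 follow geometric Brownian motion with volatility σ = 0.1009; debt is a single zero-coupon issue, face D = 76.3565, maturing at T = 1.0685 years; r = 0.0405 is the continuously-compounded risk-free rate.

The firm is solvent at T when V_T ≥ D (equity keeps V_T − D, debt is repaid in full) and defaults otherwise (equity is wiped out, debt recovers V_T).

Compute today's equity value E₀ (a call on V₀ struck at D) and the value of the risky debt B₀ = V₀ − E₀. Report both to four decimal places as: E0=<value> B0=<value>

d₁ = [ln(V₀/D) + (r + σ²/2)T] / (σ√T)
   = [ln(203.1340/76.3565) + (0.0405 + 0.5·0.1009²)·1.0685] / (0.1009·√1.0685)
   = [0.978453 + 0.048713] / 0.104299 = 9.848322
d₂ = d₁ − σ√T = 9.848322 − 0.104299 = 9.744023
N(d₁) = 1.000000,  N(d₂) = 1.000000,  e^(−rT) = 0.957649
E₀ = V₀·N(d₁) − D·e^(−rT)·N(d₂)
   = 203.1340·1.000000 − 76.3565·0.957649·1.000000 = 130.011296
B₀ = V₀ − E₀ = 203.1340 − 130.011296 = 73.122704

E0=130.0113 B0=73.1227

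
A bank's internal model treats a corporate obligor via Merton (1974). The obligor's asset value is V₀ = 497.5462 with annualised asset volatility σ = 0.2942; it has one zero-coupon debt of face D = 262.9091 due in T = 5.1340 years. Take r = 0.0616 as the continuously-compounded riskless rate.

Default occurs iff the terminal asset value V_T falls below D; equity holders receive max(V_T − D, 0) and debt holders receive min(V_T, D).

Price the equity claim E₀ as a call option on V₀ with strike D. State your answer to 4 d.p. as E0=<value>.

d₁ = [ln(V₀/D) + (r + σ²/2)T] / (σ√T)
   = [ln(497.5462/262.9091) + (0.0616 + 0.5·0.2942²)·5.1340] / (0.2942·√5.1340)
   = [0.637880 + 0.538438] / 0.666608 = 1.764631
d₂ = d₁ − σ√T = 1.764631 − 0.666608 = 1.098023
N(d₁) = 0.961187,  N(d₂) = 0.863903,  e^(−rT) = 0.728874
E₀ = V₀·N(d₁) − D·e^(−rT)·N(d₂)
   = 497.5462·0.961187 − 262.9091·0.728874·0.863903 = 312.687371

E0=312.6874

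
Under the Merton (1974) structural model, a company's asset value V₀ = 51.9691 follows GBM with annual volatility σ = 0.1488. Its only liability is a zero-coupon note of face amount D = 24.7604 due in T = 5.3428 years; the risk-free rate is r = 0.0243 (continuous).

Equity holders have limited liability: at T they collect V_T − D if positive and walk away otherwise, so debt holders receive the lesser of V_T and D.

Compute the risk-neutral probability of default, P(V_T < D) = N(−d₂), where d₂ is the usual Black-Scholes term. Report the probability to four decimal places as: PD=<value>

PD=0.0091

d₁ = [ln(V₀/D) + (r + σ²/2)T] / (σ√T)
   = [ln(51.9691/24.7604) + (0.0243 + 0.5·0.1488²)·5.3428] / (0.1488·√5.3428)
   = [0.741404 + 0.188979] / 0.343944 = 2.705042
d₂ = d₁ − σ√T = 2.705042 − 0.343944 = 2.361099
risk-neutral PD = N(−d₂) = N(-2.361099) = 0.009110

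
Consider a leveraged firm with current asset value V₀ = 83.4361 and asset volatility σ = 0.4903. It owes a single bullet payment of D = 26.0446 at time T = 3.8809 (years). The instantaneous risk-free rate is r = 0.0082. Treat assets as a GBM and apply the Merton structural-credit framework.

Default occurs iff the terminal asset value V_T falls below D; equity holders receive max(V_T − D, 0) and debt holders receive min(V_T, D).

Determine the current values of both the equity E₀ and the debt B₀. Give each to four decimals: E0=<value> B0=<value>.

d₁ = [ln(V₀/D) + (r + σ²/2)T] / (σ√T)
   = [ln(83.4361/26.0446) + (0.0082 + 0.5·0.4903²)·3.8809] / (0.4903·√3.8809)
   = [1.164271 + 0.498296] / 0.965891 = 1.721278
d₂ = d₁ − σ√T = 1.721278 − 0.965891 = 0.755387
N(d₁) = 0.957400,  N(d₂) = 0.774992,  e^(−rT) = 0.968678
E₀ = V₀·N(d₁) − D·e^(−rT)·N(d₂)
   = 83.4361·0.957400 − 26.0446·0.968678·0.774992 = 60.329581
B₀ = V₀ − E₀ = 83.4361 − 60.329581 = 23.106519

E0=60.3296 B0=23.1065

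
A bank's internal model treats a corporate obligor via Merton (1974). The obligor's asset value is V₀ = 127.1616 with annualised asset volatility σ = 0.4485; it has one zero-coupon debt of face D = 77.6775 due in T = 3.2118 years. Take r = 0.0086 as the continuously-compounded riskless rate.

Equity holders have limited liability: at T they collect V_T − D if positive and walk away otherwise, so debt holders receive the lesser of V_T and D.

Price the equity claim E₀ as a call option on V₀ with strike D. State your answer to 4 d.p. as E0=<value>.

E0=63.3582

d₁ = [ln(V₀/D) + (r + σ²/2)T] / (σ√T)
   = [ln(127.1616/77.6775) + (0.0086 + 0.5·0.4485²)·3.2118] / (0.4485·√3.2118)
   = [0.492893 + 0.350652] / 0.803779 = 1.049474
d₂ = d₁ − σ√T = 1.049474 − 0.803779 = 0.245695
N(d₁) = 0.853020,  N(d₂) = 0.597041,  e^(−rT) = 0.972757
E₀ = V₀·N(d₁) − D·e^(−rT)·N(d₂)
   = 127.1616·0.853020 − 77.6775·0.972757·0.597041 = 63.358212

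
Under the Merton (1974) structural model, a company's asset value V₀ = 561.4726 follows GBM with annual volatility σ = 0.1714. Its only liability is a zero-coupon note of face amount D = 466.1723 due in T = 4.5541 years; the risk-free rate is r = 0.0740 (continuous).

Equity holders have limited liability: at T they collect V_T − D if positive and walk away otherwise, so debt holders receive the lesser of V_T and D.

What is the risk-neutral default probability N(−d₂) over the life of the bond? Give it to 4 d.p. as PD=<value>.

PD=0.1062

d₁ = [ln(V₀/D) + (r + σ²/2)T] / (σ√T)
   = [ln(561.4726/466.1723) + (0.0740 + 0.5·0.1714²)·4.5541] / (0.1714·√4.5541)
   = [0.186008 + 0.403898] / 0.365773 = 1.612764
d₂ = d₁ − σ√T = 1.612764 − 0.365773 = 1.246991
risk-neutral PD = N(−d₂) = N(-1.246991) = 0.106200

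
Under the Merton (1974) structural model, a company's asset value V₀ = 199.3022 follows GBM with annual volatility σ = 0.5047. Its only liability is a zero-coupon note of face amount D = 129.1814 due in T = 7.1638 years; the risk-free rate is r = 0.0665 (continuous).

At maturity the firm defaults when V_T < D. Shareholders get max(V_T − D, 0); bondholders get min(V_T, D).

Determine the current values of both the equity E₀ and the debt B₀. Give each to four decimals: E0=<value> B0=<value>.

E0=141.5773 B0=57.7249

d₁ = [ln(V₀/D) + (r + σ²/2)T] / (σ√T)
   = [ln(199.3022/129.1814) + (0.0665 + 0.5·0.5047²)·7.1638] / (0.5047·√7.1638)
   = [0.433605 + 1.388782] / 1.350843 = 1.349073
d₂ = d₁ − σ√T = 1.349073 − 1.350843 = -0.001771
N(d₁) = 0.911343,  N(d₂) = 0.499294,  e^(−rT) = 0.621020
E₀ = V₀·N(d₁) − D·e^(−rT)·N(d₂)
   = 199.3022·0.911343 − 129.1814·0.621020·0.499294 = 141.577288
B₀ = V₀ − E₀ = 199.3022 − 141.577288 = 57.724912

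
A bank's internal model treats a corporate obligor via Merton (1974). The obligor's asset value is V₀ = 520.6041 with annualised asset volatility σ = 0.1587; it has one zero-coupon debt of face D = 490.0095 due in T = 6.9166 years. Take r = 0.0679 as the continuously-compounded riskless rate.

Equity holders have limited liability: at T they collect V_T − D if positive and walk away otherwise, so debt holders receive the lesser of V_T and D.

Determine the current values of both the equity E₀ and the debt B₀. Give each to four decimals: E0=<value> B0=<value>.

d₁ = [ln(V₀/D) + (r + σ²/2)T] / (σ√T)
   = [ln(520.6041/490.0095) + (0.0679 + 0.5·0.1587²)·6.9166] / (0.1587·√6.9166)
   = [0.060565 + 0.556737] / 0.417372 = 1.479021
d₂ = d₁ − σ√T = 1.479021 − 0.417372 = 1.061649
N(d₁) = 0.930433,  N(d₂) = 0.855802,  e^(−rT) = 0.625229
E₀ = V₀·N(d₁) − D·e^(−rT)·N(d₂)
   = 520.6041·0.930433 − 490.0095·0.625229·0.855802 = 222.196388
B₀ = V₀ − E₀ = 520.6041 − 222.196388 = 298.407712

E0=222.1964 B0=298.4077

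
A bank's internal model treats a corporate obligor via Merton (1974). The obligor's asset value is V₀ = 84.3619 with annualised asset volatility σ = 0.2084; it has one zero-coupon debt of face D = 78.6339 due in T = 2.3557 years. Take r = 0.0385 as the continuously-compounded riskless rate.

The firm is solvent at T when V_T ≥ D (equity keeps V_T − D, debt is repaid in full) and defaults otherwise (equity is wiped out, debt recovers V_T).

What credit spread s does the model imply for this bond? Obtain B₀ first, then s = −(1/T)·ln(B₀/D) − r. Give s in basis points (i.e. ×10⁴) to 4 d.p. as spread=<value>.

spread=297.8836

d₁ = [ln(V₀/D) + (r + σ²/2)T] / (σ√T)
   = [ln(84.3619/78.6339) + (0.0385 + 0.5·0.2084²)·2.3557] / (0.2084·√2.3557)
   = [0.070313 + 0.141849] / 0.319858 = 0.663300
d₂ = d₁ − σ√T = 0.663300 − 0.319858 = 0.343442
N(d₁) = 0.746431,  N(d₂) = 0.634367,  e^(−rT) = 0.913297
E₀ = V₀·N(d₁) − D·e^(−rT)·N(d₂)
   = 84.3619·0.746431 − 78.6339·0.913297·0.634367 = 17.412574
B₀ = V₀ − E₀ = 84.3619 − 17.412574 = 66.949326
spread = −(1/T)·ln(B₀/D) − r = −(1/2.3557)·ln(66.949326/78.6339) − 0.0385 = 0.02978836
in basis points: 0.02978836 × 10⁴ = 297.8836 bp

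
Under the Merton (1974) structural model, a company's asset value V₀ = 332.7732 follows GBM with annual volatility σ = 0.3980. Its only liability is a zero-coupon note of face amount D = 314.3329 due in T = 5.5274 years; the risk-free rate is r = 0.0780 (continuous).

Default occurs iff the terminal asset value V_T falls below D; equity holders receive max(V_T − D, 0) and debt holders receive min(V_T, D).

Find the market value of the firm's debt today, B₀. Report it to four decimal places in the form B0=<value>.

B0=160.1485

d₁ = [ln(V₀/D) + (r + σ²/2)T] / (σ√T)
   = [ln(332.7732/314.3329) + (0.0780 + 0.5·0.3980²)·5.5274] / (0.3980·√5.5274)
   = [0.057009 + 0.868918] / 0.935715 = 0.989540
d₂ = d₁ − σ√T = 0.989540 − 0.935715 = 0.053825
N(d₁) = 0.838800,  N(d₂) = 0.521463,  e^(−rT) = 0.649770
E₀ = V₀·N(d₁) − D·e^(−rT)·N(d₂)
   = 332.7732·0.838800 − 314.3329·0.649770·0.521463 = 172.624678
B₀ = V₀ − E₀ = 332.7732 − 172.624678 = 160.148522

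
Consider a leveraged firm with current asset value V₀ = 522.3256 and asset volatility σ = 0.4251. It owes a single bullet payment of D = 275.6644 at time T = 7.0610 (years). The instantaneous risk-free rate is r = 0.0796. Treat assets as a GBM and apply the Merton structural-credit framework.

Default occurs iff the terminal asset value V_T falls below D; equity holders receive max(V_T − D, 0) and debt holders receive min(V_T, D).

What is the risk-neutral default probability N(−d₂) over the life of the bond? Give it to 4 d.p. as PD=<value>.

d₁ = [ln(V₀/D) + (r + σ²/2)T] / (σ√T)
   = [ln(522.3256/275.6644) + (0.0796 + 0.5·0.4251²)·7.0610] / (0.4251·√7.0610)
   = [0.639107 + 1.200052] / 1.129599 = 1.628153
d₂ = d₁ − σ√T = 1.628153 − 1.129599 = 0.498554
risk-neutral PD = N(−d₂) = N(-0.498554) = 0.309047

PD=0.3090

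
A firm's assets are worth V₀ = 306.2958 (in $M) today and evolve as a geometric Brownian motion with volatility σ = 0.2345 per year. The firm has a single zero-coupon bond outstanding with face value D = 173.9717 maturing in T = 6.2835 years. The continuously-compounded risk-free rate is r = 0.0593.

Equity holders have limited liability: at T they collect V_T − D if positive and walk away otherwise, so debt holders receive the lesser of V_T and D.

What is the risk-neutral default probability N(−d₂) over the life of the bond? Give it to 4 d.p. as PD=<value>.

PD=0.0964

d₁ = [ln(V₀/D) + (r + σ²/2)T] / (σ√T)
   = [ln(306.2958/173.9717) + (0.0593 + 0.5·0.2345²)·6.2835] / (0.2345·√6.2835)
   = [0.565659 + 0.545377] / 0.587819 = 1.890098
d₂ = d₁ − σ√T = 1.890098 − 0.587819 = 1.302279
risk-neutral PD = N(−d₂) = N(-1.302279) = 0.096410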